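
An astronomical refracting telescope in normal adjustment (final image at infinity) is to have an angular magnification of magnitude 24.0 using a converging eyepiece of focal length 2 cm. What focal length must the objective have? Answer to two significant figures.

48 cm

|M| = f_obj/|f_eye|, so f_obj = |M| x |f_eye| = 24.0 x 2 = 48.000 cm.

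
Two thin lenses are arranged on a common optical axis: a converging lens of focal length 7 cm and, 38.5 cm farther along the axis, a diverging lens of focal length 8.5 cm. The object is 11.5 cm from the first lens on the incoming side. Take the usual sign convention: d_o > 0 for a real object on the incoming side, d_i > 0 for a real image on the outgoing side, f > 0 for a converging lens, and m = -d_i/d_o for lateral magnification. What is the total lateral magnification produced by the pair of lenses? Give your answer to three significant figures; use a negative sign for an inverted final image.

First lens: d_i1 = 1/(1/7 - 1/11.5) = 17.889 cm.
m_1 = -(17.889)/11.5 = -1.5556.
The intermediate image is 17.889 cm to the right of lens 1, so d_o2 = L - d_i1 = 38.5 - 17.889 = 20.611 cm.
Second lens: d_i2 = 1/(1/(-8.5) - 1/(20.611)) = -6.018 cm.
m_2 = -(-6.018)/(20.611) = 0.2920.
Total m = m_1 x m_2 = (-1.5556)(0.2920) = -0.4542.

-0.454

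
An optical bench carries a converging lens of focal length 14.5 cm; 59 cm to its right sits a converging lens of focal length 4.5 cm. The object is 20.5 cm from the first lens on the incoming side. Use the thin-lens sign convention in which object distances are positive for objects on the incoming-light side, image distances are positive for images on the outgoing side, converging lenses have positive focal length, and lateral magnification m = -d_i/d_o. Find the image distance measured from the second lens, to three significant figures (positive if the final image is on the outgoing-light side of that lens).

Applying the thin-lens equation to the first lens, 1/14.5 = 1/20.5 + 1/d_i1, which gives d_i1 = 49.542 cm.
The intermediate image is 49.542 cm to the right of lens 1, so d_o2 = L - d_i1 = 59 - 49.542 = 9.458 cm.
Applying the thin-lens equation again with f_2 = 4.5 cm and d_o2 = 9.458 cm gives d_i2 = 8.584 cm.

8.58 cm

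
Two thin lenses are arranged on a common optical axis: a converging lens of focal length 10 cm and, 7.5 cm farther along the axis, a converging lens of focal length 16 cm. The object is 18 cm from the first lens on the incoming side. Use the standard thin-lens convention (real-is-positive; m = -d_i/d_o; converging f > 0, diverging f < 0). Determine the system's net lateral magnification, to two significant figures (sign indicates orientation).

First lens: d_i1 = 1/(1/10 - 1/18) = 22.500 cm.
m_1 = -(22.500)/18 = -1.2500.
Since 22.500 cm > 7.5 cm, the first image lies past the second lens and serves as a virtual object: d_o2 = L - d_i1 = -15.000 cm.
Second lens: d_i2 = 1/(1/16 - 1/(-15.000)) = 7.742 cm.
m_2 = -(7.742)/(-15.000) = 0.5161.
The system's lateral magnification is m_1 m_2 = (-1.2500)(0.5161) = -0.6452.

-0.65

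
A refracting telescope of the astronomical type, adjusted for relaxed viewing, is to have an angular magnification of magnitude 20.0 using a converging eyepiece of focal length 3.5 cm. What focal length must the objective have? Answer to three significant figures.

70.0 cm

|M| = f_obj/|f_eye|, so f_obj = |M| x |f_eye| = 20.0 x 3.5 = 70.000 cm.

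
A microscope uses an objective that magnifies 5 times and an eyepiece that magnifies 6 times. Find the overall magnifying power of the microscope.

30

The overall magnification of a compound microscope is the product of the objective and eyepiece magnifications:
M = M_obj x M_eye = 5 x 6 = 30.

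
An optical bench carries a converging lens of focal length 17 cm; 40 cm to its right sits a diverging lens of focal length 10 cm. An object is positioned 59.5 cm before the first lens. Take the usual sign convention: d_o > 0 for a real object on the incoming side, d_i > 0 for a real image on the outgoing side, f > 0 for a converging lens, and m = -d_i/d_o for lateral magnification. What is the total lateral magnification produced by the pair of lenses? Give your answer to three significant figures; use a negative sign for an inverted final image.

First lens: d_i1 = 1/(1/17 - 1/59.5) = 23.800 cm.
m_1 = -(23.800)/59.5 = -0.4000.
The intermediate image is 23.800 cm to the right of lens 1, so d_o2 = L - d_i1 = 40 - 23.800 = 16.200 cm.
Second lens: d_i2 = 1/(1/(-10) - 1/(16.200)) = -6.183 cm.
m_2 = -(-6.183)/(16.200) = 0.3817.
Overall magnification: m = m_1 m_2 = -0.1527.

-0.153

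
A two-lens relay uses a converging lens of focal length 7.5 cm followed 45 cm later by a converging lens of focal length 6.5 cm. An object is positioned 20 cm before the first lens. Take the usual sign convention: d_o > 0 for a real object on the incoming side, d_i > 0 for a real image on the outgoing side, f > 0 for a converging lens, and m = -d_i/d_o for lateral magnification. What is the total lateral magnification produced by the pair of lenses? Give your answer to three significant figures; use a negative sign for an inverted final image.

Lens 1: 1/d_i1 = 1/f_1 - 1/d_o1 = 1/7.5 - 1/20 = 0.08333 cm^-1, so d_i1 = 12.000 cm.
m_1 = -(12.000)/20 = -0.6000.
The intermediate image is 12.000 cm to the right of lens 1, so d_o2 = L - d_i1 = 45 - 12.000 = 33.000 cm.
Lens 2: 1/d_i2 = 1/f_2 - 1/d_o2 = 1/6.5 - 1/(33.000) = 0.12354 cm^-1, so d_i2 = 8.094 cm.
m_2 = -(8.094)/(33.000) = -0.2453.
The system's lateral magnification is m_1 m_2 = (-0.6000)(-0.2453) = 0.1472.

0.147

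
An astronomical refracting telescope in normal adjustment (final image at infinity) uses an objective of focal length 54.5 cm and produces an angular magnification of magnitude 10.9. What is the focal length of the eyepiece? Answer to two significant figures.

5.0 cm

|M| = f_obj/f_eye, so f_eye = f_obj/|M| = 54.5/10.9 = 5.000 cm.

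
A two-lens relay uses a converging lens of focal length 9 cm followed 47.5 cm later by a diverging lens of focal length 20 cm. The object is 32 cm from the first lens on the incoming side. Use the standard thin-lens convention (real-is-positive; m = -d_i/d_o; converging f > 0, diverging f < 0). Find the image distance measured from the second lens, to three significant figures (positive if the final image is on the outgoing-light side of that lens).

-12.7 cm

First lens: d_i1 = 1/(1/9 - 1/32) = 12.522 cm.
That image sits 34.978 cm in front of the second lens, so d_o2 = 34.978 cm.
Second lens: d_i2 = 1/(1/(-20) - 1/(34.978)) = -12.724 cm.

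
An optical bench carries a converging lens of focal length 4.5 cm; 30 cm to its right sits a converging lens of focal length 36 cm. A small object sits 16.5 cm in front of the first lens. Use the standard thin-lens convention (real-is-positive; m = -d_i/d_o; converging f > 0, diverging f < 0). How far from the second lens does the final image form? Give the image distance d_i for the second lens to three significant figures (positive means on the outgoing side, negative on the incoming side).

-70.3 cm

Lens 1: 1/d_i1 = 1/f_1 - 1/d_o1 = 1/4.5 - 1/16.5 = 0.16162 cm^-1, so d_i1 = 6.188 cm.
Object distance for lens 2: d_o2 = 30 - 6.188 = 23.812 cm.
Lens 2: 1/d_i2 = 1/f_2 - 1/d_o2 = 1/36 - 1/(23.812) = -0.01422 cm^-1, so d_i2 = -70.338 cm.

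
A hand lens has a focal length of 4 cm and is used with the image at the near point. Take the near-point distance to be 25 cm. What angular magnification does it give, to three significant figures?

7.25

M = 1 + D/f = 1 + 25/4 = 7.250.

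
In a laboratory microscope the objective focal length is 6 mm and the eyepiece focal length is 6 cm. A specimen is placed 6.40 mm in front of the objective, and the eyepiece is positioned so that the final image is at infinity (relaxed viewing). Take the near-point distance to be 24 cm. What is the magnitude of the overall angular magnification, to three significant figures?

60.0

Convert to cm: f_obj = 6 mm = 0.6 cm; d_o = 6.40 mm = 0.64 cm.
Objective: 1/d_i = 1/f_obj - 1/d_o = 1/0.6 - 1/0.64 = 0.10417 cm^-1, so d_i = 9.600 cm.
m_obj = -d_i/d_o = -9.600/0.64 = -15.000.
Eyepiece angular magnification (image at infinity): M_eye = D/f_e = 24/6 = 4.000.
Overall M = m_obj x M_eye = (-15.000)(4.000) = -60.00.
|M| = 60.00.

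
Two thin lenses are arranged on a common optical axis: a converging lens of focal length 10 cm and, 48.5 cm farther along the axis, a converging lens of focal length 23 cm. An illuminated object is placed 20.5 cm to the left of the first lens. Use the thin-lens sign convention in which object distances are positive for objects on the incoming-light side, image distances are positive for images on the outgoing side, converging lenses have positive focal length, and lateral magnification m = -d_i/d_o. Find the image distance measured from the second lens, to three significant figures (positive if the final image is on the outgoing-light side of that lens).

112 cm

First lens: d_i1 = 1/(1/10 - 1/20.5) = 19.524 cm.
The intermediate image is 19.524 cm to the right of lens 1, so d_o2 = L - d_i1 = 48.5 - 19.524 = 28.976 cm.
Second lens: d_i2 = 1/(1/23 - 1/(28.976)) = 111.518 cm.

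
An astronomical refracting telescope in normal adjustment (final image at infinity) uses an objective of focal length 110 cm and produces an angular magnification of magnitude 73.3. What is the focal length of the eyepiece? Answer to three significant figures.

|M| = f_obj/f_eye, so f_eye = f_obj/|M| = 110/73.3 = 1.501 cm.

1.50 cm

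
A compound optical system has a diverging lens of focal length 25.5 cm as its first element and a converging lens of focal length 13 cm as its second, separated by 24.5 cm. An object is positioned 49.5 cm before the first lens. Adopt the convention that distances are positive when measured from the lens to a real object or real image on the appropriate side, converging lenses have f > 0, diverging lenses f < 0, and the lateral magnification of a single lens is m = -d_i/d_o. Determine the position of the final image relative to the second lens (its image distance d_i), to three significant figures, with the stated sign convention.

19.0 cm

Lens 1: 1/d_i1 = 1/f_1 - 1/d_o1 = 1/(-25.5) - 1/49.5 = -0.05942 cm^-1, so d_i1 = -16.830 cm.
With d_i1 < 0 the first image is virtual and lies on the object side; the object distance for lens 2 is d_o2 = 24.5 - (-16.830) = 41.330 cm.
Lens 2: 1/d_i2 = 1/f_2 - 1/d_o2 = 1/13 - 1/(41.330) = 0.05273 cm^-1, so d_i2 = 18.965 cm.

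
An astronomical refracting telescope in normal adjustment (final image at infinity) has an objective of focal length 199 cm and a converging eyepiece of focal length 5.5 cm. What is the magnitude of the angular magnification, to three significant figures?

36.2

|M| = f_obj/|f_eye| = 199/5.5 = 36.182.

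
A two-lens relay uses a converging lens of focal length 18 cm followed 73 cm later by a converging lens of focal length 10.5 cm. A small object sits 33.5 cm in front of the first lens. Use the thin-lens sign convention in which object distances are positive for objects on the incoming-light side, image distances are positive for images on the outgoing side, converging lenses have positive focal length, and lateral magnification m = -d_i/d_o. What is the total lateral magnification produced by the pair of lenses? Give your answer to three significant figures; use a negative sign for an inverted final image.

0.517

Applying the thin-lens equation to the first lens, 1/18 = 1/33.5 + 1/d_i1, which gives d_i1 = 38.903 cm.
Its lateral magnification is m_1 = -d_i1/d_o1 = -(38.903)/33.5 = -1.1613.
That image sits 34.097 cm in front of the second lens, so d_o2 = 34.097 cm.
Applying the thin-lens equation again with f_2 = 10.5 cm and d_o2 = 34.097 cm gives d_i2 = 15.172 cm.
m_2 = -(15.172)/(34.097) = -0.4450.
Total m = m_1 x m_2 = (-1.1613)(-0.4450) = 0.5167.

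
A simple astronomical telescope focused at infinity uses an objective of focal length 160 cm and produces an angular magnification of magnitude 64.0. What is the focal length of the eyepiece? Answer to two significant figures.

2.5 cm

|M| = f_obj/f_eye, so f_eye = f_obj/|M| = 160/64.0 = 2.500 cm.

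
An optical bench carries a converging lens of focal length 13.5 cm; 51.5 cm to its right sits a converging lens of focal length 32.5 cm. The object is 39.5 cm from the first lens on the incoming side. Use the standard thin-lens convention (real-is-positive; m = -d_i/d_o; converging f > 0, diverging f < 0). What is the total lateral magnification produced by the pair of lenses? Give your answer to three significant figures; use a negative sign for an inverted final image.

First lens: d_i1 = 1/(1/13.5 - 1/39.5) = 20.510 cm.
m_1 = -(20.510)/39.5 = -0.5192.
Object distance for lens 2: d_o2 = 51.5 - 20.510 = 30.990 cm.
Second lens: d_i2 = 1/(1/32.5 - 1/(30.990)) = -667.182 cm.
m_2 = -(-667.182)/(30.990) = 21.5287.
The system's lateral magnification is m_1 m_2 = (-0.5192)(21.5287) = -11.1783.

-11.2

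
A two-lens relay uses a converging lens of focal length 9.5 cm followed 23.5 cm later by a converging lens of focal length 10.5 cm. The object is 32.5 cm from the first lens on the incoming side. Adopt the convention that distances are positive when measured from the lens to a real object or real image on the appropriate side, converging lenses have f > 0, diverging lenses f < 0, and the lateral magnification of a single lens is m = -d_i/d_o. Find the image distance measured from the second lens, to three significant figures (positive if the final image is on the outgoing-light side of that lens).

Lens 1: 1/d_i1 = 1/f_1 - 1/d_o1 = 1/9.5 - 1/32.5 = 0.07449 cm^-1, so d_i1 = 13.424 cm.
That image sits 10.076 cm in front of the second lens, so d_o2 = 10.076 cm.
Lens 2: 1/d_i2 = 1/f_2 - 1/d_o2 = 1/10.5 - 1/(10.076) = -0.00401 cm^-1, so d_i2 = -249.577 cm.

-250 cm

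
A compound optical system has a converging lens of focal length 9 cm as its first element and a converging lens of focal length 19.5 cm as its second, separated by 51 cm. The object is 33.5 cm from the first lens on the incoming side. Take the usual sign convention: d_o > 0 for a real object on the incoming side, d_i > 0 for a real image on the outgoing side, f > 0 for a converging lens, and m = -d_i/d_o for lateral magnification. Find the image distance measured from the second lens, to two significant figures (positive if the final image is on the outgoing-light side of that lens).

39 cm

Lens 1: 1/d_i1 = 1/f_1 - 1/d_o1 = 1/9 - 1/33.5 = 0.08126 cm^-1, so d_i1 = 12.306 cm.
Object distance for lens 2: d_o2 = 51 - 12.306 = 38.694 cm.
Lens 2: 1/d_i2 = 1/f_2 - 1/d_o2 = 1/19.5 - 1/(38.694) = 0.02544 cm^-1, so d_i2 = 39.311 cm.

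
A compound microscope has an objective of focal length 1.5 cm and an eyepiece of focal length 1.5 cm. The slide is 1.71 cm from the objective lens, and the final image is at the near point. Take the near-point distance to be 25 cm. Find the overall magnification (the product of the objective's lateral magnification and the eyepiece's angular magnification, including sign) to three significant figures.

-126

Objective: 1/d_i = 1/f_obj - 1/d_o = 1/1.5 - 1/1.71 = 0.08187 cm^-1, so d_i = 12.214 cm.
m_obj = -d_i/d_o = -12.214/1.71 = -7.143.
Eyepiece angular magnification (image at near point): M_eye = 1 + D/f_e = 1 + 25/1.5 = 17.667.
Overall M = m_obj x M_eye = (-7.143)(17.667) = -126.19.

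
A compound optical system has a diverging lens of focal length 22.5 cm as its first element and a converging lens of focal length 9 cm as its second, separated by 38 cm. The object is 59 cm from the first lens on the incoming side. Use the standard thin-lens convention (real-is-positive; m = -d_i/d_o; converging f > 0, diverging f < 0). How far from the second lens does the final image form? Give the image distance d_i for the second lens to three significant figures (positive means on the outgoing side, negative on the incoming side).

10.8 cm

Lens 1: 1/d_i1 = 1/f_1 - 1/d_o1 = 1/(-22.5) - 1/59 = -0.06139 cm^-1, so d_i1 = -16.288 cm.
The intermediate image is virtual, 16.288 cm to the left of lens 1, so d_o2 = L - d_i1 = 38 - (-16.288) = 54.288 cm.
Lens 2: 1/d_i2 = 1/f_2 - 1/d_o2 = 1/9 - 1/(54.288) = 0.09269 cm^-1, so d_i2 = 10.789 cm.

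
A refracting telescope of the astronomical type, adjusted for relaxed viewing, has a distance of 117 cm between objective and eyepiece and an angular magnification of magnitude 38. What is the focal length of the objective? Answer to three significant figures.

In normal adjustment the tube length equals f_obj + f_eye and |M| = f_obj/f_eye.
So f_obj = 38 f_eye and 38 f_eye + f_eye = 117 cm, giving f_eye = 117/39 = 3.000 cm and f_obj = 114.000 cm.

114 cm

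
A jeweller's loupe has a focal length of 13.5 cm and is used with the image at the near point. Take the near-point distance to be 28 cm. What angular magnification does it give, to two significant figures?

3.1

M = 1 + D/f = 1 + 28/13.5 = 3.074.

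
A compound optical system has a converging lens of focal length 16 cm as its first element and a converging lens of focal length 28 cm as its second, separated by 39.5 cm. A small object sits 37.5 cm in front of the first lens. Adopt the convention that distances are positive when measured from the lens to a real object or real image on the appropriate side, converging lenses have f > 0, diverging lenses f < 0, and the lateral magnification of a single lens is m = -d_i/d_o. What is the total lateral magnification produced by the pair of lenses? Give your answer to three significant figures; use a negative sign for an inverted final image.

Lens 1: 1/d_i1 = 1/f_1 - 1/d_o1 = 1/16 - 1/37.5 = 0.03583 cm^-1, so d_i1 = 27.907 cm.
m_1 = -(27.907)/37.5 = -0.7442.
That image sits 11.593 cm in front of the second lens, so d_o2 = 11.593 cm.
Lens 2: 1/d_i2 = 1/f_2 - 1/d_o2 = 1/28 - 1/(11.593) = -0.05054 cm^-1, so d_i2 = -19.785 cm.
m_2 = -(-19.785)/(11.593) = 1.7066.
The system's lateral magnification is m_1 m_2 = (-0.7442)(1.7066) = -1.2700.

-1.27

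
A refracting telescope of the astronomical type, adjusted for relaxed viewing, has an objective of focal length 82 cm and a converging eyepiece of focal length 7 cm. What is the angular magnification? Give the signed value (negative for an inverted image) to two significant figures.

-12

M = -f_obj/f_eye = -82/(7) = -11.714.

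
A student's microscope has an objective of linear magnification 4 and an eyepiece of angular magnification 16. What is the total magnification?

The overall magnification of a compound microscope is the product of the objective and eyepiece magnifications:
M = M_obj x M_eye = 4 x 16 = 64.

64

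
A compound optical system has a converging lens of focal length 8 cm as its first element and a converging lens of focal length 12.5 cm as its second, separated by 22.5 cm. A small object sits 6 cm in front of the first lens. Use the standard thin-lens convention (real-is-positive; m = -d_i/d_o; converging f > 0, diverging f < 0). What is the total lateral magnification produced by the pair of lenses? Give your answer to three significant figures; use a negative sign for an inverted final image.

-1.47

Lens 1: 1/d_i1 = 1/f_1 - 1/d_o1 = 1/8 - 1/6 = -0.04167 cm^-1, so d_i1 = -24.000 cm.
m_1 = -(-24.000)/6 = 4.0000.
With d_i1 < 0 the first image is virtual and lies on the object side; the object distance for lens 2 is d_o2 = 22.5 - (-24.000) = 46.500 cm.
Lens 2: 1/d_i2 = 1/f_2 - 1/d_o2 = 1/12.5 - 1/(46.500) = 0.05849 cm^-1, so d_i2 = 17.096 cm.
m_2 = -(17.096)/(46.500) = -0.3676.
Overall magnification: m = m_1 m_2 = -1.4706.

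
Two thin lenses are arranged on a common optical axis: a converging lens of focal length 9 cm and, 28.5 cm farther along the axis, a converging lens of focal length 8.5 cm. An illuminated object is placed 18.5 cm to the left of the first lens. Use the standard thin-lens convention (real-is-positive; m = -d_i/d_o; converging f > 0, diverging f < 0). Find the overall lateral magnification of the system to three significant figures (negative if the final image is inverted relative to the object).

3.26

Applying the thin-lens equation to the first lens, 1/9 = 1/18.5 + 1/d_i1, which gives d_i1 = 17.526 cm.
Its lateral magnification is m_1 = -d_i1/d_o1 = -(17.526)/18.5 = -0.9474.
Object distance for lens 2: d_o2 = 28.5 - 17.526 = 10.974 cm.
Applying the thin-lens equation again with f_2 = 8.5 cm and d_o2 = 10.974 cm gives d_i2 = 37.707 cm.
m_2 = -(37.707)/(10.974) = -3.4362.
Overall magnification: m = m_1 m_2 = 3.2553.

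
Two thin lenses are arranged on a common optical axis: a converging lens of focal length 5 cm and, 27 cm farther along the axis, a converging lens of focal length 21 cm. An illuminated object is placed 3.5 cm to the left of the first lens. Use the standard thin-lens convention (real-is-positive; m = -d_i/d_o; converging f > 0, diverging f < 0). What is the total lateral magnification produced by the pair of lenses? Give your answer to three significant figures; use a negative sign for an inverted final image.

-3.96

Lens 1: 1/d_i1 = 1/f_1 - 1/d_o1 = 1/5 - 1/3.5 = -0.08571 cm^-1, so d_i1 = -11.667 cm.
m_1 = -(-11.667)/3.5 = 3.3333.
With d_i1 < 0 the first image is virtual and lies on the object side; the object distance for lens 2 is d_o2 = 27 - (-11.667) = 38.667 cm.
Lens 2: 1/d_i2 = 1/f_2 - 1/d_o2 = 1/21 - 1/(38.667) = 0.02176 cm^-1, so d_i2 = 45.962 cm.
m_2 = -(45.962)/(38.667) = -1.1887.
Total m = m_1 x m_2 = (3.3333)(-1.1887) = -3.9623.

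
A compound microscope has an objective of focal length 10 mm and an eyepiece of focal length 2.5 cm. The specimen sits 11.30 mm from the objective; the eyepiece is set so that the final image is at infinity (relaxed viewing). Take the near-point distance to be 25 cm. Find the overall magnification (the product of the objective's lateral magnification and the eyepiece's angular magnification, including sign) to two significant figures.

-77

Convert to cm: f_obj = 10 mm = 1 cm; d_o = 11.30 mm = 1.13 cm.
Objective: 1/d_i = 1/f_obj - 1/d_o = 1/1 - 1/1.13 = 0.11504 cm^-1, so d_i = 8.692 cm.
m_obj = -d_i/d_o = -8.692/1.13 = -7.692.
Eyepiece angular magnification (image at infinity): M_eye = D/f_e = 25/2.5 = 10.000.
Overall M = m_obj x M_eye = (-7.692)(10.000) = -76.92.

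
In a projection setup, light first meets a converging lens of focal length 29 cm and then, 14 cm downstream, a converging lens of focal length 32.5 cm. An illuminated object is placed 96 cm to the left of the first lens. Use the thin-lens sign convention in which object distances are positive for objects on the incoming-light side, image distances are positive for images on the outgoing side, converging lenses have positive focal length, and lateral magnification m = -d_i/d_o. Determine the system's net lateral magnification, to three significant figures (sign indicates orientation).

Lens 1: 1/d_i1 = 1/f_1 - 1/d_o1 = 1/29 - 1/96 = 0.02407 cm^-1, so d_i1 = 41.552 cm.
m_1 = -(41.552)/96 = -0.4328.
This image would form 41.552 cm past lens 1, i.e. 27.552 cm beyond lens 2, so it is a virtual object for lens 2: d_o2 = 14 - 41.552 = -27.552 cm.
Lens 2: 1/d_i2 = 1/f_2 - 1/d_o2 = 1/32.5 - 1/(-27.552) = 0.06706 cm^-1, so d_i2 = 14.911 cm.
m_2 = -(14.911)/(-27.552) = 0.5412.
Total m = m_1 x m_2 = (-0.4328)(0.5412) = -0.2342.

-0.234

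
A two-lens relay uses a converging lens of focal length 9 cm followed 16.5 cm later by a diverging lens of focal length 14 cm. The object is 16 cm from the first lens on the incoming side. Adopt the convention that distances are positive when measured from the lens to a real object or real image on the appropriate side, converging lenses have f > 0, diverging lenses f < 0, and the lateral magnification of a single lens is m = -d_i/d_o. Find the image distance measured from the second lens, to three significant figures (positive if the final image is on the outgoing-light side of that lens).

Lens 1: 1/d_i1 = 1/f_1 - 1/d_o1 = 1/9 - 1/16 = 0.04861 cm^-1, so d_i1 = 20.571 cm.
This image would form 20.571 cm past lens 1, i.e. 4.071 cm beyond lens 2, so it is a virtual object for lens 2: d_o2 = 16.5 - 20.571 = -4.071 cm.
Lens 2: 1/d_i2 = 1/f_2 - 1/d_o2 = 1/(-14) - 1/(-4.071) = 0.17419 cm^-1, so d_i2 = 5.741 cm.

5.74 cm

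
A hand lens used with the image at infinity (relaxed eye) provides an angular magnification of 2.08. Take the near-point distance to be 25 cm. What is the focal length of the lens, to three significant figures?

12.0 cm

For the image at infinity, M = D/f.
f = D/M = 25/2.08 = 12.019 cm.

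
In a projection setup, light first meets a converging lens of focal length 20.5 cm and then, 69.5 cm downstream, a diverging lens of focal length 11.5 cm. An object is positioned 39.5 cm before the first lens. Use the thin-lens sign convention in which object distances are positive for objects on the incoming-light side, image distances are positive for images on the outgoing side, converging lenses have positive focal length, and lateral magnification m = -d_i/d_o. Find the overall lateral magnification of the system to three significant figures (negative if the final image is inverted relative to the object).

Applying the thin-lens equation to the first lens, 1/20.5 = 1/39.5 + 1/d_i1, which gives d_i1 = 42.618 cm.
Its lateral magnification is m_1 = -d_i1/d_o1 = -(42.618)/39.5 = -1.0789.
The intermediate image is 42.618 cm to the right of lens 1, so d_o2 = L - d_i1 = 69.5 - 42.618 = 26.882 cm.
Applying the thin-lens equation again with f_2 = -11.5 cm and d_o2 = 26.882 cm gives d_i2 = -8.054 cm.
m_2 = -(-8.054)/(26.882) = 0.2996.
Overall magnification: m = m_1 m_2 = -0.3233.

-0.323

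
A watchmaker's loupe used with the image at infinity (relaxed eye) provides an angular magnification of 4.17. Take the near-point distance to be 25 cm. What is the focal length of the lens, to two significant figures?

6.0 cm

For the image at infinity, M = D/f.
f = D/M = 25/4.17 = 5.995 cm.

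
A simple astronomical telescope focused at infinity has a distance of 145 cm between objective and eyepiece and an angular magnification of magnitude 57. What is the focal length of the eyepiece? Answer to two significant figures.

2.5 cm

In normal adjustment the tube length equals f_obj + f_eye and |M| = f_obj/f_eye.
So f_obj = 57 f_eye and 57 f_eye + f_eye = 145 cm, giving f_eye = 145/58 = 2.500 cm and f_obj = 142.500 cm.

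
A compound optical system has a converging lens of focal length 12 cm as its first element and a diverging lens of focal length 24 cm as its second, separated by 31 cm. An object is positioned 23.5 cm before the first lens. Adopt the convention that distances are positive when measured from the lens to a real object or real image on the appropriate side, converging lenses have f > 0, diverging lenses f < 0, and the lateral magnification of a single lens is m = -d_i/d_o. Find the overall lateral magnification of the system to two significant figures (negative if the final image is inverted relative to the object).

-0.82

First lens: d_i1 = 1/(1/12 - 1/23.5) = 24.522 cm.
m_1 = -(24.522)/23.5 = -1.0435.
The intermediate image is 24.522 cm to the right of lens 1, so d_o2 = L - d_i1 = 31 - 24.522 = 6.478 cm.
Second lens: d_i2 = 1/(1/(-24) - 1/(6.478)) = -5.101 cm.
m_2 = -(-5.101)/(6.478) = 0.7874.
Total m = m_1 x m_2 = (-1.0435)(0.7874) = -0.8217.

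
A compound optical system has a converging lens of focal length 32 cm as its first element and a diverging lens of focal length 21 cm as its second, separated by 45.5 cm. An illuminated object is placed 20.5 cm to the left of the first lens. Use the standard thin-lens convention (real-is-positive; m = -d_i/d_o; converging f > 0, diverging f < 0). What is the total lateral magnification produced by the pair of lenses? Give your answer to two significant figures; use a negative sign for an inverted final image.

Lens 1: 1/d_i1 = 1/f_1 - 1/d_o1 = 1/32 - 1/20.5 = -0.01753 cm^-1, so d_i1 = -57.043 cm.
m_1 = -(-57.043)/20.5 = 2.7826.
With d_i1 < 0 the first image is virtual and lies on the object side; the object distance for lens 2 is d_o2 = 45.5 - (-57.043) = 102.543 cm.
Lens 2: 1/d_i2 = 1/f_2 - 1/d_o2 = 1/(-21) - 1/(102.543) = -0.05737 cm^-1, so d_i2 = -17.430 cm.
m_2 = -(-17.430)/(102.543) = 0.1700.
Overall magnification: m = m_1 m_2 = 0.4730.

0.47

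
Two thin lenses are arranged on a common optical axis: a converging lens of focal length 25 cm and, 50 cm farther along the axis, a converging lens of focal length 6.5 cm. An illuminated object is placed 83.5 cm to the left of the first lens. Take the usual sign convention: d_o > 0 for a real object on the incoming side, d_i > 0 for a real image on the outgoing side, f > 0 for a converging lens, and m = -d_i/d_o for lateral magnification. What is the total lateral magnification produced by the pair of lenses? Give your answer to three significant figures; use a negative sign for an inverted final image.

Lens 1: 1/d_i1 = 1/f_1 - 1/d_o1 = 1/25 - 1/83.5 = 0.02802 cm^-1, so d_i1 = 35.684 cm.
m_1 = -(35.684)/83.5 = -0.4274.
The intermediate image is 35.684 cm to the right of lens 1, so d_o2 = L - d_i1 = 50 - 35.684 = 14.316 cm.
Lens 2: 1/d_i2 = 1/f_2 - 1/d_o2 = 1/6.5 - 1/(14.316) = 0.08400 cm^-1, so d_i2 = 11.905 cm.
m_2 = -(11.905)/(14.316) = -0.8316.
The system's lateral magnification is m_1 m_2 = (-0.4274)(-0.8316) = 0.3554.

0.355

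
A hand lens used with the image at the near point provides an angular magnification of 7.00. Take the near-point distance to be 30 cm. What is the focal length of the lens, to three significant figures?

5.00 cm

For the image at the near point, M = 1 + D/f.
f = D/(M - 1) = 30/(7.0 - 1) = 5.000 cm.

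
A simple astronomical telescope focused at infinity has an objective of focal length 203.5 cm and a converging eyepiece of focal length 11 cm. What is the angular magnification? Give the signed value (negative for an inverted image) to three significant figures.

-18.5

M = -f_obj/f_eye = -203.5/(11) = -18.500.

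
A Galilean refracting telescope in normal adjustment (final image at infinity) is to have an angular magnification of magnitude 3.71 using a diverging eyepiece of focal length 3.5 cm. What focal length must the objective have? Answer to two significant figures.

13 cm

|M| = f_obj/|f_eye|, so f_obj = |M| x |f_eye| = 3.71 x 3.5 = 12.985 cm.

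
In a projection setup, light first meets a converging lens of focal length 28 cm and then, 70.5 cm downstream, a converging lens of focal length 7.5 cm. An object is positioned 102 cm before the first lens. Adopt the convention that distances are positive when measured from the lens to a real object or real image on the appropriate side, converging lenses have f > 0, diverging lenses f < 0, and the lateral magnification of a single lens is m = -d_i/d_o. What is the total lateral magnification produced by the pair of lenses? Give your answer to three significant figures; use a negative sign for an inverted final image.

First lens: d_i1 = 1/(1/28 - 1/102) = 38.595 cm.
m_1 = -(38.595)/102 = -0.3784.
That image sits 31.905 cm in front of the second lens, so d_o2 = 31.905 cm.
Second lens: d_i2 = 1/(1/7.5 - 1/(31.905)) = 9.805 cm.
m_2 = -(9.805)/(31.905) = -0.3073.
Overall magnification: m = m_1 m_2 = 0.1163.

0.116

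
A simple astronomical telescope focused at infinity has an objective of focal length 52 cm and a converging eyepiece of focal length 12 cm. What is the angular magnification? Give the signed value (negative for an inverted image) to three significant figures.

M = -f_obj/f_eye = -52/(12) = -4.333.

-4.33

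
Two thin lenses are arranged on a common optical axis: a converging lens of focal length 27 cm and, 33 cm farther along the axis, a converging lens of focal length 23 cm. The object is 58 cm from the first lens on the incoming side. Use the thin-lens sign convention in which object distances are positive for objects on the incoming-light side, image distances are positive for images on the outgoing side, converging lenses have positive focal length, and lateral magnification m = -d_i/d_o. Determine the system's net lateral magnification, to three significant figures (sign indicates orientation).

Lens 1: 1/d_i1 = 1/f_1 - 1/d_o1 = 1/27 - 1/58 = 0.01980 cm^-1, so d_i1 = 50.516 cm.
m_1 = -(50.516)/58 = -0.8710.
Since 50.516 cm > 33 cm, the first image lies past the second lens and serves as a virtual object: d_o2 = L - d_i1 = -17.516 cm.
Lens 2: 1/d_i2 = 1/f_2 - 1/d_o2 = 1/23 - 1/(-17.516) = 0.10057 cm^-1, so d_i2 = 9.943 cm.
m_2 = -(9.943)/(-17.516) = 0.5677.
Overall magnification: m = m_1 m_2 = -0.4944.

-0.494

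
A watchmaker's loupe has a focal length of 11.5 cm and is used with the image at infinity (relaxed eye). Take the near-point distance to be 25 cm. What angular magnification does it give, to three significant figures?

M = D/f = 25/11.5 = 2.174.

2.17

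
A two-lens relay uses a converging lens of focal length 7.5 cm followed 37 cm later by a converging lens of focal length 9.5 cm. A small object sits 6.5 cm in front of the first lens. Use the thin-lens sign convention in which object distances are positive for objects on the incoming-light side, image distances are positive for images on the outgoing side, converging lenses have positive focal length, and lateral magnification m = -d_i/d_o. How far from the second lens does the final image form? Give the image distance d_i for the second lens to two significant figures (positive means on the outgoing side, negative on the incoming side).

11 cm

Applying the thin-lens equation to the first lens, 1/7.5 = 1/6.5 + 1/d_i1, which gives d_i1 = -48.750 cm.
With d_i1 < 0 the first image is virtual and lies on the object side; the object distance for lens 2 is d_o2 = 37 - (-48.750) = 85.750 cm.
Applying the thin-lens equation again with f_2 = 9.5 cm and d_o2 = 85.750 cm gives d_i2 = 10.684 cm.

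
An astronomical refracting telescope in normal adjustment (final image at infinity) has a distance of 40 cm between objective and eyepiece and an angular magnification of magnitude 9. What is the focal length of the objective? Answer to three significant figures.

In normal adjustment the tube length equals f_obj + f_eye and |M| = f_obj/f_eye.
So f_obj = 9 f_eye and 9 f_eye + f_eye = 40 cm, giving f_eye = 40/10 = 4.000 cm and f_obj = 36.000 cm.

36.0 cm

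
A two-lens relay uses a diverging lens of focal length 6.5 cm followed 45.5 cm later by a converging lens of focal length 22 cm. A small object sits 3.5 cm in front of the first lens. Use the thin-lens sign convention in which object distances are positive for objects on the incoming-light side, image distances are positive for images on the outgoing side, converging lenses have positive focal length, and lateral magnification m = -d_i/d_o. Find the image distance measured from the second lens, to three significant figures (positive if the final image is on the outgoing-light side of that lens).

First lens: d_i1 = 1/(1/(-6.5) - 1/3.5) = -2.275 cm.
The intermediate image is virtual, 2.275 cm to the left of lens 1, so d_o2 = L - d_i1 = 45.5 - (-2.275) = 47.775 cm.
Second lens: d_i2 = 1/(1/22 - 1/(47.775)) = 40.778 cm.

40.8 cm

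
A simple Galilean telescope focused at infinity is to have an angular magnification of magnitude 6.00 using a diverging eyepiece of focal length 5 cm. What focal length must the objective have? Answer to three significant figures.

30.0 cm

|M| = f_obj/|f_eye|, so f_obj = |M| x |f_eye| = 6.0 x 5 = 30.000 cm.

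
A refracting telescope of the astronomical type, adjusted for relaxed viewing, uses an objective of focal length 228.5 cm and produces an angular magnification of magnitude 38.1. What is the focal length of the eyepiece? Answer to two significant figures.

6.0 cm

|M| = f_obj/f_eye, so f_eye = f_obj/|M| = 228.5/38.1 = 5.997 cm.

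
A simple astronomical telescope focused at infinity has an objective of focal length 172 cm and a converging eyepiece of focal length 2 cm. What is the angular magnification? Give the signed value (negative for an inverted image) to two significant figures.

M = -f_obj/f_eye = -172/(2) = -86.000.

-86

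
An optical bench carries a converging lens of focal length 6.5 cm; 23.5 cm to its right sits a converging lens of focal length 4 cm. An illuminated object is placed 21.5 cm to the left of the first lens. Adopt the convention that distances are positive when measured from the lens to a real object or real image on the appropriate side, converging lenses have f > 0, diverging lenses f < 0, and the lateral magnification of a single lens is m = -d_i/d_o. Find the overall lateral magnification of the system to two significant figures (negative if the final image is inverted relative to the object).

First lens: d_i1 = 1/(1/6.5 - 1/21.5) = 9.317 cm.
m_1 = -(9.317)/21.5 = -0.4333.
Object distance for lens 2: d_o2 = 23.5 - 9.317 = 14.183 cm.
Second lens: d_i2 = 1/(1/4 - 1/(14.183)) = 5.571 cm.
m_2 = -(5.571)/(14.183) = -0.3928.
Total m = m_1 x m_2 = (-0.4333)(-0.3928) = 0.1702.

0.17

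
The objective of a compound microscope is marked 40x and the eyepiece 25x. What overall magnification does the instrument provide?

The overall magnification of a compound microscope is the product of the objective and eyepiece magnifications:
M = M_obj x M_eye = 40 x 25 = 1000.

1000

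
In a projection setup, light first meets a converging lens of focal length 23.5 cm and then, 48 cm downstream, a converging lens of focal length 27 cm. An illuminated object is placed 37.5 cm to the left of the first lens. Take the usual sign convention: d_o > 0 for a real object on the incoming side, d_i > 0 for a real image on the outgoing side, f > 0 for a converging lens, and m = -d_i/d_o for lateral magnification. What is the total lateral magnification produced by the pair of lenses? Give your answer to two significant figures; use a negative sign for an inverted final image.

-1.1

First lens: d_i1 = 1/(1/23.5 - 1/37.5) = 62.946 cm.
m_1 = -(62.946)/37.5 = -1.6786.
Since 62.946 cm > 48 cm, the first image lies past the second lens and serves as a virtual object: d_o2 = L - d_i1 = -14.946 cm.
Second lens: d_i2 = 1/(1/27 - 1/(-14.946)) = 9.621 cm.
m_2 = -(9.621)/(-14.946) = 0.6437.
The system's lateral magnification is m_1 m_2 = (-1.6786)(0.6437) = -1.0805.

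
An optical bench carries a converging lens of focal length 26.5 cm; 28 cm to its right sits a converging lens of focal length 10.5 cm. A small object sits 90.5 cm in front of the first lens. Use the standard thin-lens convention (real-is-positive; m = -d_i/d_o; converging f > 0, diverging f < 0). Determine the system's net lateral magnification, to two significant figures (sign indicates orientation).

-0.22

First lens: d_i1 = 1/(1/26.5 - 1/90.5) = 37.473 cm.
m_1 = -(37.473)/90.5 = -0.4141.
Since 37.473 cm > 28 cm, the first image lies past the second lens and serves as a virtual object: d_o2 = L - d_i1 = -9.473 cm.
Second lens: d_i2 = 1/(1/10.5 - 1/(-9.473)) = 4.980 cm.
m_2 = -(4.980)/(-9.473) = 0.5257.
The system's lateral magnification is m_1 m_2 = (-0.4141)(0.5257) = -0.2177.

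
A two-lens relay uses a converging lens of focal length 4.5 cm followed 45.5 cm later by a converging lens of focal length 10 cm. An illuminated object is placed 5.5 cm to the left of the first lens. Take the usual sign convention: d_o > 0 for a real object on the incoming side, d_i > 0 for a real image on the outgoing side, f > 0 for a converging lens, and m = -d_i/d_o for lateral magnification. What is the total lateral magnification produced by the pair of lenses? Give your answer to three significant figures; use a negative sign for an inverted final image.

4.19

First lens: d_i1 = 1/(1/4.5 - 1/5.5) = 24.750 cm.
m_1 = -(24.750)/5.5 = -4.5000.
Object distance for lens 2: d_o2 = 45.5 - 24.750 = 20.750 cm.
Second lens: d_i2 = 1/(1/10 - 1/(20.750)) = 19.302 cm.
m_2 = -(19.302)/(20.750) = -0.9302.
The system's lateral magnification is m_1 m_2 = (-4.5000)(-0.9302) = 4.1860.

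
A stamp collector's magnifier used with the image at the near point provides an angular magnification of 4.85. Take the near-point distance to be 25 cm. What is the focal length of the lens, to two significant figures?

For the image at the near point, M = 1 + D/f.
f = D/(M - 1) = 25/(4.85 - 1) = 6.494 cm.

6.5 cm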